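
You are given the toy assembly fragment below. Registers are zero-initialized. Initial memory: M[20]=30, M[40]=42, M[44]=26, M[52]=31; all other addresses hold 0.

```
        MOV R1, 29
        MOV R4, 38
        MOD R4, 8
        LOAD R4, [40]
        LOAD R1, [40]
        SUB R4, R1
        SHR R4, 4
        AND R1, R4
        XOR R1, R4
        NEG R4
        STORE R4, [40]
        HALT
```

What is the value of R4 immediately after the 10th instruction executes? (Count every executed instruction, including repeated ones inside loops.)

MOV R1, 29 → R1=29
MOV R4, 38 → R4=38
MOD R4, 8 → R4=38%8=6
LOAD R4, [40] → R4=M[40]=42
LOAD R1, [40] → R1=M[40]=42
SUB R4, R1 → R4=42-42=0
SHR R4, 4 → R4=0>>4=0
AND R1, R4 → R1=42&0=0
XOR R1, R4 → R1=0^0=0
NEG R4 → R4=-(0)=0
After step 10: R4 = 0.

0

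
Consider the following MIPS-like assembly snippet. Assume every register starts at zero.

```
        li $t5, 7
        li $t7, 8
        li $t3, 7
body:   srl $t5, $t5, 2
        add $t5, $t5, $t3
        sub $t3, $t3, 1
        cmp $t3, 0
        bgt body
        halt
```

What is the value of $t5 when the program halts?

1

after li $t5, 7: $t5=7
after li $t7, 8: $t7=8
after li $t3, 7: $t3=7
after srl $t5, $t5, 2: $t5=7>>2=1
after add $t5, $t5, $t3: $t5=1+7=8
after sub $t3, $t3, 1: $t3=7-1=6
cmp $t3, 0  (cmp 6,0)
bgt body: taken
after srl $t5, $t5, 2: $t5=8>>2=2
after add $t5, $t5, $t3: $t5=2+6=8
after sub $t3, $t3, 1: $t3=6-1=5
cmp $t3, 0  (cmp 5,0)
bgt body: taken
after srl $t5, $t5, 2: $t5=8>>2=2
after add $t5, $t5, $t3: $t5=2+5=7
after sub $t3, $t3, 1: $t3=5-1=4
cmp $t3, 0  (cmp 4,0)
bgt body: taken
after srl $t5, $t5, 2: $t5=7>>2=1
after add $t5, $t5, $t3: $t5=1+4=5
after sub $t3, $t3, 1: $t3=4-1=3
cmp $t3, 0  (cmp 3,0)
bgt body: taken
after srl $t5, $t5, 2: $t5=5>>2=1
after add $t5, $t5, $t3: $t5=1+3=4
after sub $t3, $t3, 1: $t3=3-1=2
cmp $t3, 0  (cmp 2,0)
bgt body: taken
after srl $t5, $t5, 2: $t5=4>>2=1
after add $t5, $t5, $t3: $t5=1+2=3
after sub $t3, $t3, 1: $t3=2-1=1
cmp $t3, 0  (cmp 1,0)
bgt body: taken
after srl $t5, $t5, 2: $t5=3>>2=0
after add $t5, $t5, $t3: $t5=0+1=1
after sub $t3, $t3, 1: $t3=1-1=0
cmp $t3, 0  (cmp 0,0)
bgt body: not taken
halt.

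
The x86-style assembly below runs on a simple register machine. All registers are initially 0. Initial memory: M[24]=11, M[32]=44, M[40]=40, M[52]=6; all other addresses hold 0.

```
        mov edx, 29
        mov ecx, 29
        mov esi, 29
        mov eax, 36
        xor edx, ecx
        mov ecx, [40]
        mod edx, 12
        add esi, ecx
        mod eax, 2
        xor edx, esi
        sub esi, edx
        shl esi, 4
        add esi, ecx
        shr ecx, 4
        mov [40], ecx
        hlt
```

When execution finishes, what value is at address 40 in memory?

after mov edx, 29: edx=29
after mov ecx, 29: ecx=29
after mov esi, 29: esi=29
after mov eax, 36: eax=36
after xor edx, ecx: edx=29^29=0
after mov ecx, [40]: ecx=M[40]=40
after mod edx, 12: edx=0%12=0
after add esi, ecx: esi=29+40=69
after mod eax, 2: eax=36%2=0
after xor edx, esi: edx=0^69=69
after sub esi, edx: esi=69-69=0
after shl esi, 4: esi=0<<4=0
after add esi, ecx: esi=0+40=40
after shr ecx, 4: ecx=40>>4=2
mov [40], ecx → M[40]=2
halt.

2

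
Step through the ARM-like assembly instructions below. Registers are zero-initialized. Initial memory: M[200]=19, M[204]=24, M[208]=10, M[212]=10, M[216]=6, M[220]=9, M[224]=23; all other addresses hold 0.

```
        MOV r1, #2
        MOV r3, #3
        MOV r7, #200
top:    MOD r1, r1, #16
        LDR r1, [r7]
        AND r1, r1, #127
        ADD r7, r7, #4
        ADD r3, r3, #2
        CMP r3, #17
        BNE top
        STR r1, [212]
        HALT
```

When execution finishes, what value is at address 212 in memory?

MOV r1, #2 → r1=2
MOV r3, #3 → r3=3
MOV r7, #200 → r7=200
MOD r1, r1, #16 → r1=2%16=2
LDR r1, [r7] → r1=M[200]=19
AND r1, r1, #127 → r1=19&127=19
ADD r7, r7, #4 → r7=200+4=204
ADD r3, r3, #2 → r3=3+2=5
CMP r3, #17  (cmp 5,17)
BNE top: taken
MOD r1, r1, #16 → r1=19%16=3
LDR r1, [r7] → r1=M[204]=24
AND r1, r1, #127 → r1=24&127=24
ADD r7, r7, #4 → r7=204+4=208
ADD r3, r3, #2 → r3=5+2=7
CMP r3, #17  (cmp 7,17)
BNE top: taken
MOD r1, r1, #16 → r1=24%16=8
LDR r1, [r7] → r1=M[208]=10
AND r1, r1, #127 → r1=10&127=10
ADD r7, r7, #4 → r7=208+4=212
ADD r3, r3, #2 → r3=7+2=9
CMP r3, #17  (cmp 9,17)
BNE top: taken
MOD r1, r1, #16 → r1=10%16=10
LDR r1, [r7] → r1=M[212]=10
AND r1, r1, #127 → r1=10&127=10
ADD r7, r7, #4 → r7=212+4=216
ADD r3, r3, #2 → r3=9+2=11
CMP r3, #17  (cmp 11,17)
BNE top: taken
MOD r1, r1, #16 → r1=10%16=10
LDR r1, [r7] → r1=M[216]=6
AND r1, r1, #127 → r1=6&127=6
ADD r7, r7, #4 → r7=216+4=220
ADD r3, r3, #2 → r3=11+2=13
CMP r3, #17  (cmp 13,17)
BNE top: taken
MOD r1, r1, #16 → r1=6%16=6
LDR r1, [r7] → r1=M[220]=9
AND r1, r1, #127 → r1=9&127=9
ADD r7, r7, #4 → r7=220+4=224
ADD r3, r3, #2 → r3=13+2=15
CMP r3, #17  (cmp 15,17)
BNE top: taken
MOD r1, r1, #16 → r1=9%16=9
LDR r1, [r7] → r1=M[224]=23
AND r1, r1, #127 → r1=23&127=23
ADD r7, r7, #4 → r7=224+4=228
ADD r3, r3, #2 → r3=15+2=17
CMP r3, #17  (cmp 17,17)
BNE top: not taken
STR r1, [212] → M[212]=23
halt.

23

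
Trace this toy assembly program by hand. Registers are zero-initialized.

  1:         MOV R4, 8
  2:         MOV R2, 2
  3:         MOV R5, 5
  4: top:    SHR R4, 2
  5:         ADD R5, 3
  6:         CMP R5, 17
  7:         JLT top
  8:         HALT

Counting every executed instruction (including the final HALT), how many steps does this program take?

after MOV R4, 8: R4=8
after MOV R2, 2: R2=2
after MOV R5, 5: R5=5
after SHR R4, 2: R4=8>>2=2
after ADD R5, 3: R5=5+3=8
CMP R5, 17  (cmp 8,17)
JLT top: taken
after SHR R4, 2: R4=2>>2=0
after ADD R5, 3: R5=8+3=11
CMP R5, 17  (cmp 11,17)
JLT top: taken
after SHR R4, 2: R4=0>>2=0
after ADD R5, 3: R5=11+3=14
CMP R5, 17  (cmp 14,17)
JLT top: taken
after SHR R4, 2: R4=0>>2=0
after ADD R5, 3: R5=14+3=17
CMP R5, 17  (cmp 17,17)
JLT top: not taken
halt.
Total executed instructions: 20.

20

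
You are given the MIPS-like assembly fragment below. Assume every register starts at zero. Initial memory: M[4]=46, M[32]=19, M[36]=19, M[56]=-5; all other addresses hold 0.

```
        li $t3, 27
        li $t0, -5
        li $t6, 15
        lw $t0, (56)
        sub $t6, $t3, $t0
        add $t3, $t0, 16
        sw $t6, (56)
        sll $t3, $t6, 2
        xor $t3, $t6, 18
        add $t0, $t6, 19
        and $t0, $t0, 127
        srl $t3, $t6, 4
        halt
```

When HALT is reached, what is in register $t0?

51

$t3=27
$t0=-5
$t6=15
$t0=M[56]=-5
$t6=27-(-5)=32
$t3=(-5)+16=11
sw $t6, (56) → M[56]=32
$t3=32<<2=128
$t3=32^18=50
$t0=32+19=51
$t0=51&127=51
$t3=32>>4=2
halt.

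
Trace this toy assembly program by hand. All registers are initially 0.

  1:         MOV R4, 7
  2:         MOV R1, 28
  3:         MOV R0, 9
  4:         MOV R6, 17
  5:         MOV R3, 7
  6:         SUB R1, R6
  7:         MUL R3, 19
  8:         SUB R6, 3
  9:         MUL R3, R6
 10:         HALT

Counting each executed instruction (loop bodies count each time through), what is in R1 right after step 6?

11

MOV R4, 7 → R4=7
MOV R1, 28 → R1=28
MOV R0, 9 → R0=9
MOV R6, 17 → R6=17
MOV R3, 7 → R3=7
SUB R1, R6 → R1=28-17=11
After step 6: R1 = 11.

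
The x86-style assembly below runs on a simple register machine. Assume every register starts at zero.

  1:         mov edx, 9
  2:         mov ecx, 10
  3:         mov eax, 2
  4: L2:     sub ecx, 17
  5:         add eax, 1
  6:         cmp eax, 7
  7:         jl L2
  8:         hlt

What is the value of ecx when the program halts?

-75

edx=9
ecx=10
eax=2
ecx=10-17=-7
eax=2+1=3
cmp eax, 7  (cmp 3,7)
jl L2: taken
ecx=(-7)-17=-24
eax=3+1=4
cmp eax, 7  (cmp 4,7)
jl L2: taken
ecx=(-24)-17=-41
eax=4+1=5
cmp eax, 7  (cmp 5,7)
jl L2: taken
ecx=(-41)-17=-58
eax=5+1=6
cmp eax, 7  (cmp 6,7)
jl L2: taken
ecx=(-58)-17=-75
eax=6+1=7
cmp eax, 7  (cmp 7,7)
jl L2: not taken
halt.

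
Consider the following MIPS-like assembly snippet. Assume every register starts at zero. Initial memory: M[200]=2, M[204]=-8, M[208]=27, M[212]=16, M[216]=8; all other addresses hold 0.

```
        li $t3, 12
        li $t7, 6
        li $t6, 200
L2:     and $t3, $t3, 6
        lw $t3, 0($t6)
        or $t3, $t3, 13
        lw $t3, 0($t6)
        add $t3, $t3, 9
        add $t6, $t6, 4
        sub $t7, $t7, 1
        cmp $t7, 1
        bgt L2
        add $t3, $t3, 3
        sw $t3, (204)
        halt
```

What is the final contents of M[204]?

20

li $t3, 12 → $t3=12
li $t7, 6 → $t7=6
li $t6, 200 → $t6=200
and $t3, $t3, 6 → $t3=12&6=4
lw $t3, 0($t6) → $t3=M[200]=2
or $t3, $t3, 13 → $t3=2|13=15
lw $t3, 0($t6) → $t3=M[200]=2
add $t3, $t3, 9 → $t3=2+9=11
add $t6, $t6, 4 → $t6=200+4=204
sub $t7, $t7, 1 → $t7=6-1=5
cmp $t7, 1  (cmp 5,1)
bgt L2: taken
and $t3, $t3, 6 → $t3=11&6=2
lw $t3, 0($t6) → $t3=M[204]=-8
or $t3, $t3, 13 → $t3=(-8)|13=-3
lw $t3, 0($t6) → $t3=M[204]=-8
add $t3, $t3, 9 → $t3=(-8)+9=1
add $t6, $t6, 4 → $t6=204+4=208
sub $t7, $t7, 1 → $t7=5-1=4
cmp $t7, 1  (cmp 4,1)
bgt L2: taken
and $t3, $t3, 6 → $t3=1&6=0
lw $t3, 0($t6) → $t3=M[208]=27
or $t3, $t3, 13 → $t3=27|13=31
lw $t3, 0($t6) → $t3=M[208]=27
add $t3, $t3, 9 → $t3=27+9=36
add $t6, $t6, 4 → $t6=208+4=212
sub $t7, $t7, 1 → $t7=4-1=3
cmp $t7, 1  (cmp 3,1)
bgt L2: taken
and $t3, $t3, 6 → $t3=36&6=4
lw $t3, 0($t6) → $t3=M[212]=16
or $t3, $t3, 13 → $t3=16|13=29
lw $t3, 0($t6) → $t3=M[212]=16
add $t3, $t3, 9 → $t3=16+9=25
add $t6, $t6, 4 → $t6=212+4=216
sub $t7, $t7, 1 → $t7=3-1=2
cmp $t7, 1  (cmp 2,1)
bgt L2: taken
and $t3, $t3, 6 → $t3=25&6=0
lw $t3, 0($t6) → $t3=M[216]=8
or $t3, $t3, 13 → $t3=8|13=13
lw $t3, 0($t6) → $t3=M[216]=8
add $t3, $t3, 9 → $t3=8+9=17
add $t6, $t6, 4 → $t6=216+4=220
sub $t7, $t7, 1 → $t7=2-1=1
cmp $t7, 1  (cmp 1,1)
bgt L2: not taken
add $t3, $t3, 3 → $t3=17+3=20
sw $t3, (204) → M[204]=20
halt.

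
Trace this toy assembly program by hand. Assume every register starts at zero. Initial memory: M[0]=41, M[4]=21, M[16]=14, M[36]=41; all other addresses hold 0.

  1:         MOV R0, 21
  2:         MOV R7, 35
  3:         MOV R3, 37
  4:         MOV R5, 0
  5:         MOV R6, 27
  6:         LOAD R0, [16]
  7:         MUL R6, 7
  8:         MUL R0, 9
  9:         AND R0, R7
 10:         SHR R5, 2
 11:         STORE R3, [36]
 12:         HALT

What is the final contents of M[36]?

R0=21
R7=35
R3=37
R5=0
R6=27
R0=M[16]=14
R6=27*7=189
R0=14*9=126
R0=126&35=34
R5=0>>2=0
STORE R3, [36] → M[36]=37
halt.

37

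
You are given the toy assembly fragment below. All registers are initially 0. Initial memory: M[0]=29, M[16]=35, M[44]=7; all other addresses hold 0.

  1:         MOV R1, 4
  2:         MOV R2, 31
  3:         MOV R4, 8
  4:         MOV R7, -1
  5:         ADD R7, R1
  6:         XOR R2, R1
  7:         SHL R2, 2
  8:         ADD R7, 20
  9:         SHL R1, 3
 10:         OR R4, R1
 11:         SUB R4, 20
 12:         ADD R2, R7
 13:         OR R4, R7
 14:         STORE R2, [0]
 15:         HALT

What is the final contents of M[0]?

after MOV R1, 4: R1=4
after MOV R2, 31: R2=31
after MOV R4, 8: R4=8
after MOV R7, -1: R7=-1
after ADD R7, R1: R7=(-1)+4=3
after XOR R2, R1: R2=31^4=27
after SHL R2, 2: R2=27<<2=108
after ADD R7, 20: R7=3+20=23
after SHL R1, 3: R1=4<<3=32
after OR R4, R1: R4=8|32=40
after SUB R4, 20: R4=40-20=20
after ADD R2, R7: R2=108+23=131
after OR R4, R7: R4=20|23=23
STORE R2, [0] → M[0]=131
halt.

131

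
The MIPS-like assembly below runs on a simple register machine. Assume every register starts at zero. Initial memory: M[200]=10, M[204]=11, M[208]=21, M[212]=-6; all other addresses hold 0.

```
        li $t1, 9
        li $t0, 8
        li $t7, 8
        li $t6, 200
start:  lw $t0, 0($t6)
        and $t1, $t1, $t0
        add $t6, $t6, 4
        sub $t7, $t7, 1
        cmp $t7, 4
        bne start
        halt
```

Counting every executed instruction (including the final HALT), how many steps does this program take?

29

li $t1, 9 → $t1=9
li $t0, 8 → $t0=8
li $t7, 8 → $t7=8
li $t6, 200 → $t6=200
lw $t0, 0($t6) → $t0=M[200]=10
and $t1, $t1, $t0 → $t1=9&10=8
add $t6, $t6, 4 → $t6=200+4=204
sub $t7, $t7, 1 → $t7=8-1=7
cmp $t7, 4  (cmp 7,4)
bne start: taken
lw $t0, 0($t6) → $t0=M[204]=11
and $t1, $t1, $t0 → $t1=8&11=8
add $t6, $t6, 4 → $t6=204+4=208
sub $t7, $t7, 1 → $t7=7-1=6
cmp $t7, 4  (cmp 6,4)
bne start: taken
lw $t0, 0($t6) → $t0=M[208]=21
and $t1, $t1, $t0 → $t1=8&21=0
add $t6, $t6, 4 → $t6=208+4=212
sub $t7, $t7, 1 → $t7=6-1=5
cmp $t7, 4  (cmp 5,4)
bne start: taken
lw $t0, 0($t6) → $t0=M[212]=-6
and $t1, $t1, $t0 → $t1=0&(-6)=0
add $t6, $t6, 4 → $t6=212+4=216
sub $t7, $t7, 1 → $t7=5-1=4
cmp $t7, 4  (cmp 4,4)
bne start: not taken
halt.
Total executed instructions: 29.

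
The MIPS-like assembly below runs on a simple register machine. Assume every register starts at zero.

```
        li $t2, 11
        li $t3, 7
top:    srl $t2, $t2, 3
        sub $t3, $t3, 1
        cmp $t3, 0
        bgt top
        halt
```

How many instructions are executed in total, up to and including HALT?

31

after li $t2, 11: $t2=11
after li $t3, 7: $t3=7
after srl $t2, $t2, 3: $t2=11>>3=1
after sub $t3, $t3, 1: $t3=7-1=6
cmp $t3, 0  (cmp 6,0)
bgt top: taken
after srl $t2, $t2, 3: $t2=1>>3=0
after sub $t3, $t3, 1: $t3=6-1=5
cmp $t3, 0  (cmp 5,0)
bgt top: taken
after srl $t2, $t2, 3: $t2=0>>3=0
after sub $t3, $t3, 1: $t3=5-1=4
cmp $t3, 0  (cmp 4,0)
bgt top: taken
after srl $t2, $t2, 3: $t2=0>>3=0
after sub $t3, $t3, 1: $t3=4-1=3
cmp $t3, 0  (cmp 3,0)
bgt top: taken
after srl $t2, $t2, 3: $t2=0>>3=0
after sub $t3, $t3, 1: $t3=3-1=2
cmp $t3, 0  (cmp 2,0)
bgt top: taken
after srl $t2, $t2, 3: $t2=0>>3=0
after sub $t3, $t3, 1: $t3=2-1=1
cmp $t3, 0  (cmp 1,0)
bgt top: taken
after srl $t2, $t2, 3: $t2=0>>3=0
after sub $t3, $t3, 1: $t3=1-1=0
cmp $t3, 0  (cmp 0,0)
bgt top: not taken
halt.
Total executed instructions: 31.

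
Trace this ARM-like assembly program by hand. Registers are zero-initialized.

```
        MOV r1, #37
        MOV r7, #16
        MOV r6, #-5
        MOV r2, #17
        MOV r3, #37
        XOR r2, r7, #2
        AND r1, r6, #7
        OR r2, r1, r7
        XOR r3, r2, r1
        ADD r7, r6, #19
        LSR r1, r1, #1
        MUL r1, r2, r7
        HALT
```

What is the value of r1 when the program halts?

266

after MOV r1, #37: r1=37
after MOV r7, #16: r7=16
after MOV r6, #-5: r6=-5
after MOV r2, #17: r2=17
after MOV r3, #37: r3=37
after XOR r2, r7, #2: r2=16^2=18
after AND r1, r6, #7: r1=(-5)&7=3
after OR r2, r1, r7: r2=3|16=19
after XOR r3, r2, r1: r3=19^3=16
after ADD r7, r6, #19: r7=(-5)+19=14
after LSR r1, r1, #1: r1=3>>1=1
after MUL r1, r2, r7: r1=19*14=266
halt.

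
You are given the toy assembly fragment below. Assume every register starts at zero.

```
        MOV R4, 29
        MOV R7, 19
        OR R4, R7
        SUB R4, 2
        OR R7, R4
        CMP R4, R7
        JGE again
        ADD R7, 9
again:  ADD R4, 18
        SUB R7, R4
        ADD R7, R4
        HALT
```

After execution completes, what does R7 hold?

40

MOV R4, 29 → R4=29
MOV R7, 19 → R7=19
OR R4, R7 → R4=29|19=31
SUB R4, 2 → R4=31-2=29
OR R7, R4 → R7=19|29=31
CMP R4, R7  (cmp 29,31)
JGE again: not taken
ADD R7, 9 → R7=31+9=40
ADD R4, 18 → R4=29+18=47
SUB R7, R4 → R7=40-47=-7
ADD R7, R4 → R7=(-7)+47=40
halt.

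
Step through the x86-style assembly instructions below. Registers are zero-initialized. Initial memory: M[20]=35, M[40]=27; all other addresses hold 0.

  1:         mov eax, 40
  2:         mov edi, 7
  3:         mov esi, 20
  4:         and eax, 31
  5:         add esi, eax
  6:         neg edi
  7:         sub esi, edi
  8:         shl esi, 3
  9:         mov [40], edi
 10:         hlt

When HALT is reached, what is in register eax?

8

after mov eax, 40: eax=40
after mov edi, 7: edi=7
after mov esi, 20: esi=20
after and eax, 31: eax=40&31=8
after add esi, eax: esi=20+8=28
after neg edi: edi=-(7)=-7
after sub esi, edi: esi=28-(-7)=35
after shl esi, 3: esi=35<<3=280
mov [40], edi → M[40]=-7
halt.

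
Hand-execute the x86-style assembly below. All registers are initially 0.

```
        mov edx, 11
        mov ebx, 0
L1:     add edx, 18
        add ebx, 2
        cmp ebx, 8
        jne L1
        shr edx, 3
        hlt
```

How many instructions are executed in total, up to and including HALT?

20

after mov edx, 11: edx=11
after mov ebx, 0: ebx=0
after add edx, 18: edx=11+18=29
after add ebx, 2: ebx=0+2=2
cmp ebx, 8  (cmp 2,8)
jne L1: taken
after add edx, 18: edx=29+18=47
after add ebx, 2: ebx=2+2=4
cmp ebx, 8  (cmp 4,8)
jne L1: taken
after add edx, 18: edx=47+18=65
after add ebx, 2: ebx=4+2=6
cmp ebx, 8  (cmp 6,8)
jne L1: taken
after add edx, 18: edx=65+18=83
after add ebx, 2: ebx=6+2=8
cmp ebx, 8  (cmp 8,8)
jne L1: not taken
after shr edx, 3: edx=83>>3=10
halt.
Total executed instructions: 20.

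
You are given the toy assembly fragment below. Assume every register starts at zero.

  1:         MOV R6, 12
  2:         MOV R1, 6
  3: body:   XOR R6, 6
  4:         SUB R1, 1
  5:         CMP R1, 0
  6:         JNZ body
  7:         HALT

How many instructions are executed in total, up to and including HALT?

27

after MOV R6, 12: R6=12
after MOV R1, 6: R1=6
after XOR R6, 6: R6=12^6=10
after SUB R1, 1: R1=6-1=5
CMP R1, 0  (cmp 5,0)
JNZ body: taken
after XOR R6, 6: R6=10^6=12
after SUB R1, 1: R1=5-1=4
CMP R1, 0  (cmp 4,0)
JNZ body: taken
after XOR R6, 6: R6=12^6=10
after SUB R1, 1: R1=4-1=3
CMP R1, 0  (cmp 3,0)
JNZ body: taken
after XOR R6, 6: R6=10^6=12
after SUB R1, 1: R1=3-1=2
CMP R1, 0  (cmp 2,0)
JNZ body: taken
after XOR R6, 6: R6=12^6=10
after SUB R1, 1: R1=2-1=1
CMP R1, 0  (cmp 1,0)
JNZ body: taken
after XOR R6, 6: R6=10^6=12
after SUB R1, 1: R1=1-1=0
CMP R1, 0  (cmp 0,0)
JNZ body: not taken
halt.
Total executed instructions: 27.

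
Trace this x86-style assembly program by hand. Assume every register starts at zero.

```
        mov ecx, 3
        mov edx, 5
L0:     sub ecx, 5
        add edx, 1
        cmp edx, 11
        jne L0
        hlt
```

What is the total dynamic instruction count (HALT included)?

ecx=3
edx=5
ecx=3-5=-2
edx=5+1=6
cmp edx, 11  (cmp 6,11)
jne L0: taken
ecx=(-2)-5=-7
edx=6+1=7
cmp edx, 11  (cmp 7,11)
jne L0: taken
ecx=(-7)-5=-12
edx=7+1=8
cmp edx, 11  (cmp 8,11)
jne L0: taken
ecx=(-12)-5=-17
edx=8+1=9
cmp edx, 11  (cmp 9,11)
jne L0: taken
ecx=(-17)-5=-22
edx=9+1=10
cmp edx, 11  (cmp 10,11)
jne L0: taken
ecx=(-22)-5=-27
edx=10+1=11
cmp edx, 11  (cmp 11,11)
jne L0: not taken
halt.
Total executed instructions: 27.

27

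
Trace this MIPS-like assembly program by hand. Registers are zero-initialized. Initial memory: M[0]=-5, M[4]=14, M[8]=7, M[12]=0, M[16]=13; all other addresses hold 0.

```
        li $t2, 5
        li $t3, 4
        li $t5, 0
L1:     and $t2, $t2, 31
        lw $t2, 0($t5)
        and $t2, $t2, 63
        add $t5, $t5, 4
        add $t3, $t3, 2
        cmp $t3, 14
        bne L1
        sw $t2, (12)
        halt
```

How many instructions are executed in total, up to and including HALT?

li $t2, 5 → $t2=5
li $t3, 4 → $t3=4
li $t5, 0 → $t5=0
and $t2, $t2, 31 → $t2=5&31=5
lw $t2, 0($t5) → $t2=M[0]=-5
and $t2, $t2, 63 → $t2=(-5)&63=59
add $t5, $t5, 4 → $t5=0+4=4
add $t3, $t3, 2 → $t3=4+2=6
cmp $t3, 14  (cmp 6,14)
bne L1: taken
and $t2, $t2, 31 → $t2=59&31=27
lw $t2, 0($t5) → $t2=M[4]=14
and $t2, $t2, 63 → $t2=14&63=14
add $t5, $t5, 4 → $t5=4+4=8
add $t3, $t3, 2 → $t3=6+2=8
cmp $t3, 14  (cmp 8,14)
bne L1: taken
and $t2, $t2, 31 → $t2=14&31=14
lw $t2, 0($t5) → $t2=M[8]=7
and $t2, $t2, 63 → $t2=7&63=7
add $t5, $t5, 4 → $t5=8+4=12
add $t3, $t3, 2 → $t3=8+2=10
cmp $t3, 14  (cmp 10,14)
bne L1: taken
and $t2, $t2, 31 → $t2=7&31=7
lw $t2, 0($t5) → $t2=M[12]=0
and $t2, $t2, 63 → $t2=0&63=0
add $t5, $t5, 4 → $t5=12+4=16
add $t3, $t3, 2 → $t3=10+2=12
cmp $t3, 14  (cmp 12,14)
bne L1: taken
and $t2, $t2, 31 → $t2=0&31=0
lw $t2, 0($t5) → $t2=M[16]=13
and $t2, $t2, 63 → $t2=13&63=13
add $t5, $t5, 4 → $t5=16+4=20
add $t3, $t3, 2 → $t3=12+2=14
cmp $t3, 14  (cmp 14,14)
bne L1: not taken
sw $t2, (12) → M[12]=13
halt.
Total executed instructions: 40.

40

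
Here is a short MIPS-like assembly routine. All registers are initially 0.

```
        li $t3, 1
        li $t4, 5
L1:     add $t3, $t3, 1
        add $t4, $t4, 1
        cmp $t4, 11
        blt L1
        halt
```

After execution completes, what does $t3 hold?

7

$t3=1
$t4=5
$t3=1+1=2
$t4=5+1=6
cmp $t4, 11  (cmp 6,11)
blt L1: taken
$t3=2+1=3
$t4=6+1=7
cmp $t4, 11  (cmp 7,11)
blt L1: taken
$t3=3+1=4
$t4=7+1=8
cmp $t4, 11  (cmp 8,11)
blt L1: taken
$t3=4+1=5
$t4=8+1=9
cmp $t4, 11  (cmp 9,11)
blt L1: taken
$t3=5+1=6
$t4=9+1=10
cmp $t4, 11  (cmp 10,11)
blt L1: taken
$t3=6+1=7
$t4=10+1=11
cmp $t4, 11  (cmp 11,11)
blt L1: not taken
halt.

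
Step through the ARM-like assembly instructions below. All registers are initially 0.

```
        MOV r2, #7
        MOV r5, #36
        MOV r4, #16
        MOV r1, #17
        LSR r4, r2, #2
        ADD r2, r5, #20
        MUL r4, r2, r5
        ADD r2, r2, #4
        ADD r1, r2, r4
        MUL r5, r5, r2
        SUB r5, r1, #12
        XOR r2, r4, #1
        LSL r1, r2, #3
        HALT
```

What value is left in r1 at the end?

MOV r2, #7 → r2=7
MOV r5, #36 → r5=36
MOV r4, #16 → r4=16
MOV r1, #17 → r1=17
LSR r4, r2, #2 → r4=7>>2=1
ADD r2, r5, #20 → r2=36+20=56
MUL r4, r2, r5 → r4=56*36=2016
ADD r2, r2, #4 → r2=56+4=60
ADD r1, r2, r4 → r1=60+2016=2076
MUL r5, r5, r2 → r5=36*60=2160
SUB r5, r1, #12 → r5=2076-12=2064
XOR r2, r4, #1 → r2=2016^1=2017
LSL r1, r2, #3 → r1=2017<<3=16136
halt.

16136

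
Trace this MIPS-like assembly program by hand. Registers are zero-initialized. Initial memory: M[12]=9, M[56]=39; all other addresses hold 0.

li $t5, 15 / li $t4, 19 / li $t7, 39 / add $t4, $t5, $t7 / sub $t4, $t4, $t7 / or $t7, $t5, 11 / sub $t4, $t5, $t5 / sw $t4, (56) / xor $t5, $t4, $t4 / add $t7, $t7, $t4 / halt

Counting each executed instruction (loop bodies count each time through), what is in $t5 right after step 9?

$t5=15
$t4=19
$t7=39
$t4=15+39=54
$t4=54-39=15
$t7=15|11=15
$t4=15-15=0
sw $t4, (56) → M[56]=0
$t5=0^0=0
After step 9: $t5 = 0.

0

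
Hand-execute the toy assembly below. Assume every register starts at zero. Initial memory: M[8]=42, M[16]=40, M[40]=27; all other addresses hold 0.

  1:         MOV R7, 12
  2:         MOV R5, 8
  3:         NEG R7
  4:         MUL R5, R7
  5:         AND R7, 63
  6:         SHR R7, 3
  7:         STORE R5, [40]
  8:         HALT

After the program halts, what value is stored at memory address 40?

after MOV R7, 12: R7=12
after MOV R5, 8: R5=8
after NEG R7: R7=-(12)=-12
after MUL R5, R7: R5=8*(-12)=-96
after AND R7, 63: R7=(-12)&63=52
after SHR R7, 3: R7=52>>3=6
STORE R5, [40] → M[40]=-96
halt.

-96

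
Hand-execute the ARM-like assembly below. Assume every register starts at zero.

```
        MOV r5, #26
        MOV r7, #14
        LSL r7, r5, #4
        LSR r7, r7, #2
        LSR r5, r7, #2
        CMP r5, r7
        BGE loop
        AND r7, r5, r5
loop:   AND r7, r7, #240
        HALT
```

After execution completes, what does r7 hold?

r5=26
r7=14
r7=26<<4=416
r7=416>>2=104
r5=104>>2=26
CMP r5, r7  (cmp 26,104)
BGE loop: not taken
r7=26&26=26
r7=26&240=16
halt.

16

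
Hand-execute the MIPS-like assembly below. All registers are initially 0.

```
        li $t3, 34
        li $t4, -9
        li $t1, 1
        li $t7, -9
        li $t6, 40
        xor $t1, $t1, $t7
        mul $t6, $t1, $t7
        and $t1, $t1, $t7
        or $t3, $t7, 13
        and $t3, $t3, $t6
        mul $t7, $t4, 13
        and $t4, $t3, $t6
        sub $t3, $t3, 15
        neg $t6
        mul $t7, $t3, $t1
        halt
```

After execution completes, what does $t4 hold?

after li $t3, 34: $t3=34
after li $t4, -9: $t4=-9
after li $t1, 1: $t1=1
after li $t7, -9: $t7=-9
after li $t6, 40: $t6=40
after xor $t1, $t1, $t7: $t1=1^(-9)=-10
after mul $t6, $t1, $t7: $t6=(-10)*(-9)=90
after and $t1, $t1, $t7: $t1=(-10)&(-9)=-10
after or $t3, $t7, 13: $t3=(-9)|13=-1
after and $t3, $t3, $t6: $t3=(-1)&90=90
after mul $t7, $t4, 13: $t7=(-9)*13=-117
after and $t4, $t3, $t6: $t4=90&90=90
after sub $t3, $t3, 15: $t3=90-15=75
after neg $t6: $t6=-(90)=-90
after mul $t7, $t3, $t1: $t7=75*(-10)=-750
halt.

90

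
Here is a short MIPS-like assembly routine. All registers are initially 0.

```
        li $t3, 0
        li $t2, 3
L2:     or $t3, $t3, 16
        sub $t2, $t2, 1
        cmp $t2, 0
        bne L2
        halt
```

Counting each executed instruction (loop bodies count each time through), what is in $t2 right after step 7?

2

$t3=0
$t2=3
$t3=0|16=16
$t2=3-1=2
cmp $t2, 0  (cmp 2,0)
bne L2: taken
$t3=16|16=16
After step 7: $t2 = 2.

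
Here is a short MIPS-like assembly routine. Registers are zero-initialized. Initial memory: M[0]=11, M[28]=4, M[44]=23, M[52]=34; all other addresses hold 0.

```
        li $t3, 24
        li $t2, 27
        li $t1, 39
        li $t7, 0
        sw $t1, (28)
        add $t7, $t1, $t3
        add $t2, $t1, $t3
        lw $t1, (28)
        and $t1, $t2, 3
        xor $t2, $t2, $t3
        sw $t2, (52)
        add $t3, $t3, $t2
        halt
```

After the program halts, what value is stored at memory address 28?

39

after li $t3, 24: $t3=24
after li $t2, 27: $t2=27
after li $t1, 39: $t1=39
after li $t7, 0: $t7=0
sw $t1, (28) → M[28]=39
after add $t7, $t1, $t3: $t7=39+24=63
after add $t2, $t1, $t3: $t2=39+24=63
after lw $t1, (28): $t1=M[28]=39
after and $t1, $t2, 3: $t1=63&3=3
after xor $t2, $t2, $t3: $t2=63^24=39
sw $t2, (52) → M[52]=39
after add $t3, $t3, $t2: $t3=24+39=63
halt.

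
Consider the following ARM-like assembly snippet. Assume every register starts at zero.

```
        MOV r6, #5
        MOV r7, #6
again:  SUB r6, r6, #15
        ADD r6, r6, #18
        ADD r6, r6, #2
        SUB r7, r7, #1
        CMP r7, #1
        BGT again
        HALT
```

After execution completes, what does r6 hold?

30

after MOV r6, #5: r6=5
after MOV r7, #6: r7=6
after SUB r6, r6, #15: r6=5-15=-10
after ADD r6, r6, #18: r6=(-10)+18=8
after ADD r6, r6, #2: r6=8+2=10
after SUB r7, r7, #1: r7=6-1=5
CMP r7, #1  (cmp 5,1)
BGT again: taken
after SUB r6, r6, #15: r6=10-15=-5
after ADD r6, r6, #18: r6=(-5)+18=13
after ADD r6, r6, #2: r6=13+2=15
after SUB r7, r7, #1: r7=5-1=4
CMP r7, #1  (cmp 4,1)
BGT again: taken
after SUB r6, r6, #15: r6=15-15=0
after ADD r6, r6, #18: r6=0+18=18
after ADD r6, r6, #2: r6=18+2=20
after SUB r7, r7, #1: r7=4-1=3
CMP r7, #1  (cmp 3,1)
BGT again: taken
after SUB r6, r6, #15: r6=20-15=5
after ADD r6, r6, #18: r6=5+18=23
after ADD r6, r6, #2: r6=23+2=25
after SUB r7, r7, #1: r7=3-1=2
CMP r7, #1  (cmp 2,1)
BGT again: taken
after SUB r6, r6, #15: r6=25-15=10
after ADD r6, r6, #18: r6=10+18=28
after ADD r6, r6, #2: r6=28+2=30
after SUB r7, r7, #1: r7=2-1=1
CMP r7, #1  (cmp 1,1)
BGT again: not taken
halt.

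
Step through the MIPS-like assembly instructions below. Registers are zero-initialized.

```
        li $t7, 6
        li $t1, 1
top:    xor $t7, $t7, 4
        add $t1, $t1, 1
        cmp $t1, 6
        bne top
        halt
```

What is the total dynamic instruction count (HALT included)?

$t7=6
$t1=1
$t7=6^4=2
$t1=1+1=2
cmp $t1, 6  (cmp 2,6)
bne top: taken
$t7=2^4=6
$t1=2+1=3
cmp $t1, 6  (cmp 3,6)
bne top: taken
$t7=6^4=2
$t1=3+1=4
cmp $t1, 6  (cmp 4,6)
bne top: taken
$t7=2^4=6
$t1=4+1=5
cmp $t1, 6  (cmp 5,6)
bne top: taken
$t7=6^4=2
$t1=5+1=6
cmp $t1, 6  (cmp 6,6)
bne top: not taken
halt.
Total executed instructions: 23.

23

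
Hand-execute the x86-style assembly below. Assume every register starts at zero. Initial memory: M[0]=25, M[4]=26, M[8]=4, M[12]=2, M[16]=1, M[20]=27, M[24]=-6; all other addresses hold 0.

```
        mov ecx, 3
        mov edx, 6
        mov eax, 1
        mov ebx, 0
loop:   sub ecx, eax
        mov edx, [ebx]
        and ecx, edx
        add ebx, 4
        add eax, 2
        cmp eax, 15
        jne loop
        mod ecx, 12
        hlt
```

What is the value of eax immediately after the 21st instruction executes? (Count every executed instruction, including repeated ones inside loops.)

ecx=3
edx=6
eax=1
ebx=0
ecx=3-1=2
edx=M[0]=25
ecx=2&25=0
ebx=0+4=4
eax=1+2=3
cmp eax, 15  (cmp 3,15)
jne loop: taken
ecx=0-3=-3
edx=M[4]=26
ecx=(-3)&26=24
ebx=4+4=8
eax=3+2=5
cmp eax, 15  (cmp 5,15)
jne loop: taken
ecx=24-5=19
edx=M[8]=4
ecx=19&4=0
After step 21: eax = 5.

5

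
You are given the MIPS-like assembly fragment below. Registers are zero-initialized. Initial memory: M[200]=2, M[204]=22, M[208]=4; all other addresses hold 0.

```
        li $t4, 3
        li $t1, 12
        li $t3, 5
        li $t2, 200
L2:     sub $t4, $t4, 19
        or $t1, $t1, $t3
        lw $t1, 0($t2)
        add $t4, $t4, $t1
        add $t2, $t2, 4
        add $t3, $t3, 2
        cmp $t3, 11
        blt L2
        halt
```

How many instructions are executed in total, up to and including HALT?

$t4=3
$t1=12
$t3=5
$t2=200
$t4=3-19=-16
$t1=12|5=13
$t1=M[200]=2
$t4=(-16)+2=-14
$t2=200+4=204
$t3=5+2=7
cmp $t3, 11  (cmp 7,11)
blt L2: taken
$t4=(-14)-19=-33
$t1=2|7=7
$t1=M[204]=22
$t4=(-33)+22=-11
$t2=204+4=208
$t3=7+2=9
cmp $t3, 11  (cmp 9,11)
blt L2: taken
$t4=(-11)-19=-30
$t1=22|9=31
$t1=M[208]=4
$t4=(-30)+4=-26
$t2=208+4=212
$t3=9+2=11
cmp $t3, 11  (cmp 11,11)
blt L2: not taken
halt.
Total executed instructions: 29.

29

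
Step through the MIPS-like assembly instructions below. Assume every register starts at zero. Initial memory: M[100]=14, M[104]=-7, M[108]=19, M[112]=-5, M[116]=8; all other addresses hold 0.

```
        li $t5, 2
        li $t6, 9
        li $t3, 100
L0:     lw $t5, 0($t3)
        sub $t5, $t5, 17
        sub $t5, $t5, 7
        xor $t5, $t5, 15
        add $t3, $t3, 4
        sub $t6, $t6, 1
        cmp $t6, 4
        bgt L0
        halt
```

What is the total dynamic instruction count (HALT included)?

$t5=2
$t6=9
$t3=100
$t5=M[100]=14
$t5=14-17=-3
$t5=(-3)-7=-10
$t5=(-10)^15=-7
$t3=100+4=104
$t6=9-1=8
cmp $t6, 4  (cmp 8,4)
bgt L0: taken
$t5=M[104]=-7
$t5=(-7)-17=-24
$t5=(-24)-7=-31
$t5=(-31)^15=-18
$t3=104+4=108
$t6=8-1=7
cmp $t6, 4  (cmp 7,4)
bgt L0: taken
$t5=M[108]=19
$t5=19-17=2
$t5=2-7=-5
$t5=(-5)^15=-12
$t3=108+4=112
$t6=7-1=6
cmp $t6, 4  (cmp 6,4)
bgt L0: taken
$t5=M[112]=-5
$t5=(-5)-17=-22
$t5=(-22)-7=-29
$t5=(-29)^15=-20
$t3=112+4=116
$t6=6-1=5
cmp $t6, 4  (cmp 5,4)
bgt L0: taken
$t5=M[116]=8
$t5=8-17=-9
$t5=(-9)-7=-16
$t5=(-16)^15=-1
$t3=116+4=120
$t6=5-1=4
cmp $t6, 4  (cmp 4,4)
bgt L0: not taken
halt.
Total executed instructions: 44.

44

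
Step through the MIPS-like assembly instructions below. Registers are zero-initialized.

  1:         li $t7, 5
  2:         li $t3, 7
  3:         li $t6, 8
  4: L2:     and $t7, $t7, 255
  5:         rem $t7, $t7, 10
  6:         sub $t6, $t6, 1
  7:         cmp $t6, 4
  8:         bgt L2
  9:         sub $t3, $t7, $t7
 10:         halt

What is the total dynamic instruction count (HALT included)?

$t7=5
$t3=7
$t6=8
$t7=5&255=5
$t7=5%10=5
$t6=8-1=7
cmp $t6, 4  (cmp 7,4)
bgt L2: taken
$t7=5&255=5
$t7=5%10=5
$t6=7-1=6
cmp $t6, 4  (cmp 6,4)
bgt L2: taken
$t7=5&255=5
$t7=5%10=5
$t6=6-1=5
cmp $t6, 4  (cmp 5,4)
bgt L2: taken
$t7=5&255=5
$t7=5%10=5
$t6=5-1=4
cmp $t6, 4  (cmp 4,4)
bgt L2: not taken
$t3=5-5=0
halt.
Total executed instructions: 25.

25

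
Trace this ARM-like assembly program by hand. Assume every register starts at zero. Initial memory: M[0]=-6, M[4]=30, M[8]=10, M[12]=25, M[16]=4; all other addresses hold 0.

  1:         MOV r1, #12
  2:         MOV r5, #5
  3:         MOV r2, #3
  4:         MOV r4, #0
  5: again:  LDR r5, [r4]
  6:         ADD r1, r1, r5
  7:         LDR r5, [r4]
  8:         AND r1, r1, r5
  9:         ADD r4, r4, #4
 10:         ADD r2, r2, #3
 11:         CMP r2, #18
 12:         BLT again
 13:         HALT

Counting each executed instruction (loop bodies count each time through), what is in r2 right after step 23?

after MOV r1, #12: r1=12
after MOV r5, #5: r5=5
after MOV r2, #3: r2=3
after MOV r4, #0: r4=0
after LDR r5, [r4]: r5=M[0]=-6
after ADD r1, r1, r5: r1=12+(-6)=6
after LDR r5, [r4]: r5=M[0]=-6
after AND r1, r1, r5: r1=6&(-6)=2
after ADD r4, r4, #4: r4=0+4=4
after ADD r2, r2, #3: r2=3+3=6
CMP r2, #18  (cmp 6,18)
BLT again: taken
after LDR r5, [r4]: r5=M[4]=30
after ADD r1, r1, r5: r1=2+30=32
after LDR r5, [r4]: r5=M[4]=30
after AND r1, r1, r5: r1=32&30=0
after ADD r4, r4, #4: r4=4+4=8
after ADD r2, r2, #3: r2=6+3=9
CMP r2, #18  (cmp 9,18)
BLT again: taken
after LDR r5, [r4]: r5=M[8]=10
after ADD r1, r1, r5: r1=0+10=10
after LDR r5, [r4]: r5=M[8]=10
After step 23: r2 = 9.

9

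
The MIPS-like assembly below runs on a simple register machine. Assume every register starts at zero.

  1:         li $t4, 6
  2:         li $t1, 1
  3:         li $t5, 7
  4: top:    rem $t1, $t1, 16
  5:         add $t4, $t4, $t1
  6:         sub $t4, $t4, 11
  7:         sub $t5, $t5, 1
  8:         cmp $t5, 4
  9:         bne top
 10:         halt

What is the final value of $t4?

-24

after li $t4, 6: $t4=6
after li $t1, 1: $t1=1
after li $t5, 7: $t5=7
after rem $t1, $t1, 16: $t1=1%16=1
after add $t4, $t4, $t1: $t4=6+1=7
after sub $t4, $t4, 11: $t4=7-11=-4
after sub $t5, $t5, 1: $t5=7-1=6
cmp $t5, 4  (cmp 6,4)
bne top: taken
after rem $t1, $t1, 16: $t1=1%16=1
after add $t4, $t4, $t1: $t4=(-4)+1=-3
after sub $t4, $t4, 11: $t4=(-3)-11=-14
after sub $t5, $t5, 1: $t5=6-1=5
cmp $t5, 4  (cmp 5,4)
bne top: taken
after rem $t1, $t1, 16: $t1=1%16=1
after add $t4, $t4, $t1: $t4=(-14)+1=-13
after sub $t4, $t4, 11: $t4=(-13)-11=-24
after sub $t5, $t5, 1: $t5=5-1=4
cmp $t5, 4  (cmp 4,4)
bne top: not taken
halt.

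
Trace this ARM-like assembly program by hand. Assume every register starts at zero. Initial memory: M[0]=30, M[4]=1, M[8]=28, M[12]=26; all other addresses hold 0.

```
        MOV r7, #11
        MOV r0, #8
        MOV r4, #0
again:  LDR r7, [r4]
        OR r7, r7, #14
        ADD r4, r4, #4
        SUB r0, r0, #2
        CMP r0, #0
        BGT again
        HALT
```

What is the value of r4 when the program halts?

16

MOV r7, #11 → r7=11
MOV r0, #8 → r0=8
MOV r4, #0 → r4=0
LDR r7, [r4] → r7=M[0]=30
OR r7, r7, #14 → r7=30|14=30
ADD r4, r4, #4 → r4=0+4=4
SUB r0, r0, #2 → r0=8-2=6
CMP r0, #0  (cmp 6,0)
BGT again: taken
LDR r7, [r4] → r7=M[4]=1
OR r7, r7, #14 → r7=1|14=15
ADD r4, r4, #4 → r4=4+4=8
SUB r0, r0, #2 → r0=6-2=4
CMP r0, #0  (cmp 4,0)
BGT again: taken
LDR r7, [r4] → r7=M[8]=28
OR r7, r7, #14 → r7=28|14=30
ADD r4, r4, #4 → r4=8+4=12
SUB r0, r0, #2 → r0=4-2=2
CMP r0, #0  (cmp 2,0)
BGT again: taken
LDR r7, [r4] → r7=M[12]=26
OR r7, r7, #14 → r7=26|14=30
ADD r4, r4, #4 → r4=12+4=16
SUB r0, r0, #2 → r0=2-2=0
CMP r0, #0  (cmp 0,0)
BGT again: not taken
halt.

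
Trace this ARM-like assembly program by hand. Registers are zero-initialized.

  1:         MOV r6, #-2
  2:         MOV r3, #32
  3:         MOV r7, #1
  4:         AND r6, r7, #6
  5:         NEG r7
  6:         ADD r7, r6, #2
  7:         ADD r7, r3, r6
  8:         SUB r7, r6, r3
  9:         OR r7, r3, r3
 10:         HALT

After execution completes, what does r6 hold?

MOV r6, #-2 → r6=-2
MOV r3, #32 → r3=32
MOV r7, #1 → r7=1
AND r6, r7, #6 → r6=1&6=0
NEG r7 → r7=-(1)=-1
ADD r7, r6, #2 → r7=0+2=2
ADD r7, r3, r6 → r7=32+0=32
SUB r7, r6, r3 → r7=0-32=-32
OR r7, r3, r3 → r7=32|32=32
halt.

0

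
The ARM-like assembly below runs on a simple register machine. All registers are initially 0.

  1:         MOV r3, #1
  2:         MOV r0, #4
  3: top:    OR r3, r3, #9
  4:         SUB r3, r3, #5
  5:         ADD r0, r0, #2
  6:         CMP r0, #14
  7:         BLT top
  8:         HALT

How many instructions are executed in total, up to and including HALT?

after MOV r3, #1: r3=1
after MOV r0, #4: r0=4
after OR r3, r3, #9: r3=1|9=9
after SUB r3, r3, #5: r3=9-5=4
after ADD r0, r0, #2: r0=4+2=6
CMP r0, #14  (cmp 6,14)
BLT top: taken
after OR r3, r3, #9: r3=4|9=13
after SUB r3, r3, #5: r3=13-5=8
after ADD r0, r0, #2: r0=6+2=8
CMP r0, #14  (cmp 8,14)
BLT top: taken
after OR r3, r3, #9: r3=8|9=9
after SUB r3, r3, #5: r3=9-5=4
after ADD r0, r0, #2: r0=8+2=10
CMP r0, #14  (cmp 10,14)
BLT top: taken
after OR r3, r3, #9: r3=4|9=13
after SUB r3, r3, #5: r3=13-5=8
after ADD r0, r0, #2: r0=10+2=12
CMP r0, #14  (cmp 12,14)
BLT top: taken
after OR r3, r3, #9: r3=8|9=9
after SUB r3, r3, #5: r3=9-5=4
after ADD r0, r0, #2: r0=12+2=14
CMP r0, #14  (cmp 14,14)
BLT top: not taken
halt.
Total executed instructions: 28.

28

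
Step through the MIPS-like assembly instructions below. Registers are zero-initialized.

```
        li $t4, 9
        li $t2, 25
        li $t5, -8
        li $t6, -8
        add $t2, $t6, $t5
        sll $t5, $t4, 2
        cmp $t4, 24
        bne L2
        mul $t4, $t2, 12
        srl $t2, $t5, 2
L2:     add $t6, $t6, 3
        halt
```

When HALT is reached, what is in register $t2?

after li $t4, 9: $t4=9
after li $t2, 25: $t2=25
after li $t5, -8: $t5=-8
after li $t6, -8: $t6=-8
after add $t2, $t6, $t5: $t2=(-8)+(-8)=-16
after sll $t5, $t4, 2: $t5=9<<2=36
cmp $t4, 24  (cmp 9,24)
bne L2: taken
after add $t6, $t6, 3: $t6=(-8)+3=-5
halt.

-16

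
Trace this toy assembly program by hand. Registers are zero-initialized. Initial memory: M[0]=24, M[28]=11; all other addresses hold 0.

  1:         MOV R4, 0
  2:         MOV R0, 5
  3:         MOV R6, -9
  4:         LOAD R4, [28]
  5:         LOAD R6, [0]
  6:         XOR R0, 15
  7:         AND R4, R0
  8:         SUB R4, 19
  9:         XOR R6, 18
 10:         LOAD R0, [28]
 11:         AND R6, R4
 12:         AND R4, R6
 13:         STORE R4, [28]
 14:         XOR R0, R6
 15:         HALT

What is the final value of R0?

R4=0
R0=5
R6=-9
R4=M[28]=11
R6=M[0]=24
R0=5^15=10
R4=11&10=10
R4=10-19=-9
R6=24^18=10
R0=M[28]=11
R6=10&(-9)=2
R4=(-9)&2=2
STORE R4, [28] → M[28]=2
R0=11^2=9
halt.

9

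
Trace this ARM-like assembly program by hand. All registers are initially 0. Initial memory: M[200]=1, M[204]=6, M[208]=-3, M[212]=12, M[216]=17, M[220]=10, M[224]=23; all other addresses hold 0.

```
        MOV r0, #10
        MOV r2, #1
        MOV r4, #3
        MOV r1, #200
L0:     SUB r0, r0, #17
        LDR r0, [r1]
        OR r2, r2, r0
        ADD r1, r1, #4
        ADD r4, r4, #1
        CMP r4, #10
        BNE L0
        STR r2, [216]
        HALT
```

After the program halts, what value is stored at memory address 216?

-1

MOV r0, #10 → r0=10
MOV r2, #1 → r2=1
MOV r4, #3 → r4=3
MOV r1, #200 → r1=200
SUB r0, r0, #17 → r0=10-17=-7
LDR r0, [r1] → r0=M[200]=1
OR r2, r2, r0 → r2=1|1=1
ADD r1, r1, #4 → r1=200+4=204
ADD r4, r4, #1 → r4=3+1=4
CMP r4, #10  (cmp 4,10)
BNE L0: taken
SUB r0, r0, #17 → r0=1-17=-16
LDR r0, [r1] → r0=M[204]=6
OR r2, r2, r0 → r2=1|6=7
ADD r1, r1, #4 → r1=204+4=208
ADD r4, r4, #1 → r4=4+1=5
CMP r4, #10  (cmp 5,10)
BNE L0: taken
SUB r0, r0, #17 → r0=6-17=-11
LDR r0, [r1] → r0=M[208]=-3
OR r2, r2, r0 → r2=7|(-3)=-1
ADD r1, r1, #4 → r1=208+4=212
ADD r4, r4, #1 → r4=5+1=6
CMP r4, #10  (cmp 6,10)
BNE L0: taken
SUB r0, r0, #17 → r0=(-3)-17=-20
LDR r0, [r1] → r0=M[212]=12
OR r2, r2, r0 → r2=(-1)|12=-1
ADD r1, r1, #4 → r1=212+4=216
ADD r4, r4, #1 → r4=6+1=7
CMP r4, #10  (cmp 7,10)
BNE L0: taken
SUB r0, r0, #17 → r0=12-17=-5
LDR r0, [r1] → r0=M[216]=17
OR r2, r2, r0 → r2=(-1)|17=-1
ADD r1, r1, #4 → r1=216+4=220
ADD r4, r4, #1 → r4=7+1=8
CMP r4, #10  (cmp 8,10)
BNE L0: taken
SUB r0, r0, #17 → r0=17-17=0
LDR r0, [r1] → r0=M[220]=10
OR r2, r2, r0 → r2=(-1)|10=-1
ADD r1, r1, #4 → r1=220+4=224
ADD r4, r4, #1 → r4=8+1=9
CMP r4, #10  (cmp 9,10)
BNE L0: taken
SUB r0, r0, #17 → r0=10-17=-7
LDR r0, [r1] → r0=M[224]=23
OR r2, r2, r0 → r2=(-1)|23=-1
ADD r1, r1, #4 → r1=224+4=228
ADD r4, r4, #1 → r4=9+1=10
CMP r4, #10  (cmp 10,10)
BNE L0: not taken
STR r2, [216] → M[216]=-1
halt.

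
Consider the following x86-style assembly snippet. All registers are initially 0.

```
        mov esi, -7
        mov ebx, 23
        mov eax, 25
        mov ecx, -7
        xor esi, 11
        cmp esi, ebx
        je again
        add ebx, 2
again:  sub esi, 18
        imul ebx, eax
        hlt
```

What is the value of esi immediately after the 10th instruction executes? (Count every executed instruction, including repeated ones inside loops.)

-32

mov esi, -7 → esi=-7
mov ebx, 23 → ebx=23
mov eax, 25 → eax=25
mov ecx, -7 → ecx=-7
xor esi, 11 → esi=(-7)^11=-14
cmp esi, ebx  (cmp -14,23)
je again: not taken
add ebx, 2 → ebx=23+2=25
sub esi, 18 → esi=(-14)-18=-32
imul ebx, eax → ebx=25*25=625
After step 10: esi = -32.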